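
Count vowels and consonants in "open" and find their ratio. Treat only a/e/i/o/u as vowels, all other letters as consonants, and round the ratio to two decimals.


Word: "open"
Vowels (a,e,i,o,u): 2
Consonants: 2
Ratio = 2/2
= 1.00


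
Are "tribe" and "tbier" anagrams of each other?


Word 1: "tribe" → sorted: beirt
Word 2: "tbier" → sorted: beirt
Same letters? beirt == beirt
Anagram = Yes


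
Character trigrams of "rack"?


Word: "rack" (length 4)
Number of trigrams = 4 - 3 + 1 = 2
  Position 0: "rac"
  Position 1: "ack"
Trigrams = "rac", "ack"


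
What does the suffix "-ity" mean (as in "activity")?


Suffix: -ity
Example: activity (active + -ity, with a spelling change)
Meaning = quality of


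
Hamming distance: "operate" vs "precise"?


Comparing character by character (same length = 7):
  Pos 0: 'o' vs 'p' !=
  Pos 1: 'p' vs 'r' !=
  Pos 2: 'e' vs 'e' =
  Pos 3: 'r' vs 'c' !=
  Pos 4: 'a' vs 'i' !=
  Pos 5: 't' vs 's' !=
  Pos 6: 'e' vs 'e' =
Hamming distance = 5


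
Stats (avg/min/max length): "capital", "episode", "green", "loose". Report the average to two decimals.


Lengths: "capital"=7, "episode"=7, "green"=5, "loose"=5
Sum = 24, Count = 4
Average = 24/4 = 6.00
= avg=6.00, min=5, max=7


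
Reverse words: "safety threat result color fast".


Original: "safety threat result color fast"
Words (1..n): safety | threat | result | color | fast
Reversed (n..1): fast | color | result | threat | safety
Result = "fast color result threat safety"


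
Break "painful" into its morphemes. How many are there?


Word: "painful"
Morphemes: pain + -ful
Each morpheme carries meaning
= 2 morphemes


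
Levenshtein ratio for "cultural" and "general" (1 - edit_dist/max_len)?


Word 1: "cultural" (length 8)
Word 2: "general" (length 7)
One optimal edit sequence:
  1. delete 'c'  (+1)
  2. substitute 'u' -> 'g'  (+1)
  3. substitute 'l' -> 'e'  (+1)
  4. substitute 't' -> 'n'  (+1)
  5. substitute 'u' -> 'e'  (+1)
  6. keep 'r'
  7. keep 'a'
  8. keep 'l'
Edit distance = 5
Max length = max(8, 7) = 8
Similarity = 1 - 5/8
= 0.3750


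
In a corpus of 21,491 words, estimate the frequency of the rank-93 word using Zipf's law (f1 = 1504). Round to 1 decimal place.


Zipf's law: f(r) = f(1) / r
f(1) = 1504
f(93) = 1504 / 93
= 16.2 occurrences


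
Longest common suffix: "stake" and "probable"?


Word 1: "stake"
Word 2: "probable"
Comparing from end:
  Pos -1: 'e' == 'e'
  Pos -2: 'k' != 'l' (stop)
LCS = "e" (length 1)


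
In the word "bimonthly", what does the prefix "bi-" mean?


Prefix: bi-
As in: bimonthly -> bi- + monthly
Meaning = two


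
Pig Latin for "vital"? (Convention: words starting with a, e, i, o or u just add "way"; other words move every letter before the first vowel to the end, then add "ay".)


Word: "vital"
Starts with consonant(s) → move to end, add 'ay'
Consonant cluster: "v"
Pig Latin = "italvay"


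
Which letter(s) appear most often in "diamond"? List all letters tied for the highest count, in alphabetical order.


Word: "diamond"
Letter counts:
  'a': 1
  'd': 2
  'i': 1
  'm': 1
  'n': 1
  'o': 1
Maximum count = 2
Most frequent = 'd' (2 times each)


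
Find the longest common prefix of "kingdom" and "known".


Word 1: "kingdom"
Word 2: "known"
Comparing from start:
  Pos 0: 'k' == 'k'
  Pos 1: 'i' != 'n' (stop)
LCP = "k" (length 1)


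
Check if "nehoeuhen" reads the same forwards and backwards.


Word: "nehoeuhen"
Reversed: "nehueohen"
Forward == Backward? nehoeuhen != nehueohen
Palindrome = No


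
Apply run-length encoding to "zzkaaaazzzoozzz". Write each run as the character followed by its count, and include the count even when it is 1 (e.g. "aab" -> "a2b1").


String: "zzkaaaazzzoozzz"
Scanning for consecutive runs:
  'z' x 2
  'k' x 1
  'a' x 4
  'z' x 3
  'o' x 2
  'z' x 3
RLE = "z2k1a4z3o2z3"


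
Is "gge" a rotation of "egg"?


Word: "egg", Candidate: "gge"
Method: check if candidate is substring of word+word
"eggegg" contains "gge"? Yes
Is rotation = Yes


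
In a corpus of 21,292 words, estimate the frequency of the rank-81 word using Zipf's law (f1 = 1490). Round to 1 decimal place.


Zipf's law: f(r) = f(1) / r
f(1) = 1490
f(81) = 1490 / 81
= 18.4 occurrences


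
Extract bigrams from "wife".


Word: "wife" (length 4)
Number of bigrams = 4 - 2 + 1 = 3
  Position 0: "wi"
  Position 1: "if"
  Position 2: "fe"
Bigrams = "wi", "if", "fe"


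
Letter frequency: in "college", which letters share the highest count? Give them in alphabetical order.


Word: "college"
Letter counts:
  'c': 1
  'e': 2
  'g': 1
  'l': 2
  'o': 1
Maximum count = 2
Most frequent = 'e', 'l' (2 times each)


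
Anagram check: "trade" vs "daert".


Word 1: "trade" → sorted: adert
Word 2: "daert" → sorted: adert
Same letters? adert == adert
Anagram = Yes


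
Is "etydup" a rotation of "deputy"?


Word: "deputy", Candidate: "etydup"
Method: check if candidate is substring of word+word
"deputydeputy" contains "etydup"? No
Is rotation = No


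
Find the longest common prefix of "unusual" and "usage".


Word 1: "unusual"
Word 2: "usage"
Comparing from start:
  Pos 0: 'u' == 'u'
  Pos 1: 'n' != 's' (stop)
LCP = "u" (length 1)


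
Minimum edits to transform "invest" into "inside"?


Word 1: "invest" (length 6)
Word 2: "inside" (length 6)
One optimal edit sequence (insert/delete/substitute each cost 1):
  1. keep 'i'
  2. keep 'n'
  3. substitute 'v' -> 's'  (+1)
  4. substitute 'e' -> 'i'  (+1)
  5. substitute 's' -> 'd'  (+1)
  6. substitute 't' -> 'e'  (+1)
Total edit operations: 4
Edit distance = 4


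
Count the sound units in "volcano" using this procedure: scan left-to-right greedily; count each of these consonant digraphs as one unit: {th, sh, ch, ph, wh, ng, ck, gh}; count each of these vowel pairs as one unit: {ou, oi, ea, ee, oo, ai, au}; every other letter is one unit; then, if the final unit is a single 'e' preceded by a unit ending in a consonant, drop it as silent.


Word: "volcano" (7 letters)
Left-to-right scan:
  1. 'v' (letter)
  2. 'o' (letter)
  3. 'l' (letter)
  4. 'c' (letter)
  5. 'a' (letter)
  6. 'n' (letter)
  7. 'o' (letter)
Units from scan: 7
Sound units = 7 units


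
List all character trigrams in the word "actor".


Word: "actor" (length 5)
Number of trigrams = 5 - 3 + 1 = 3
  Position 0: "act"
  Position 1: "cto"
  Position 2: "tor"
Trigrams = "act", "cto", "tor"


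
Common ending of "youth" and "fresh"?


Word 1: "youth"
Word 2: "fresh"
Comparing from end:
  Pos -1: 'h' == 'h'
  Pos -2: 't' != 's' (stop)
LCS = "h" (length 1)


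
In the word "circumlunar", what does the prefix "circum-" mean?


Prefix: circum-
Example: circumlunar = circum- + lunar
Meaning = around


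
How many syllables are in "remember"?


Word: "remember"
Syllable breakdown: re · mem · ber
Counting: 3 parts
= 3 syllables


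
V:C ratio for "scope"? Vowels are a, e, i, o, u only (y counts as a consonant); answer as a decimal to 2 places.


Word: "scope"
Vowels (a,e,i,o,u): 2
Consonants: 3
Ratio = 2/3
= 0.67


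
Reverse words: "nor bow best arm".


Original: "nor bow best arm"
Words (1..n): nor | bow | best | arm
Reversed (n..1): arm | best | bow | nor
Result = "arm best bow nor"


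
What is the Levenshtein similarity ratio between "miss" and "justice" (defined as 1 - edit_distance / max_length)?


Word 1: "miss" (length 4)
Word 2: "justice" (length 7)
One optimal edit sequence:
  1. insert 'j'  (+1)
  2. insert 'u'  (+1)
  3. insert 's'  (+1)
  4. substitute 'm' -> 't'  (+1)
  5. keep 'i'
  6. substitute 's' -> 'c'  (+1)
  7. substitute 's' -> 'e'  (+1)
Edit distance = 6
Max length = max(4, 7) = 7
Similarity = 1 - 6/7
= 0.1429


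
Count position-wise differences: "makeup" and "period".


Comparing character by character (same length = 6):
  Pos 0: 'm' vs 'p' !=
  Pos 1: 'a' vs 'e' !=
  Pos 2: 'k' vs 'r' !=
  Pos 3: 'e' vs 'i' !=
  Pos 4: 'u' vs 'o' !=
  Pos 5: 'p' vs 'd' !=
Hamming distance = 6


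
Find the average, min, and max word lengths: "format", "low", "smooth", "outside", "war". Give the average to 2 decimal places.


Lengths: "format"=6, "low"=3, "smooth"=6, "outside"=7, "war"=3
Sum = 25, Count = 5
Average = 25/5 = 5.00
= avg=5.00, min=3, max=7


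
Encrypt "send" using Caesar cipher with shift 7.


Word: "send"
Shift: 7
Each letter → (letter + shift) mod 26:
  's' (18) + 7 = 25 → 'z'
  'e' (4) + 7 = 11 → 'l'
  'n' (13) + 7 = 20 → 'u'
  'd' (3) + 7 = 10 → 'k'
Result = "zluk"


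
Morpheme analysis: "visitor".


Word: "visitor"
Morphemes: visit / -or
Each morpheme carries meaning
= 2 morphemes


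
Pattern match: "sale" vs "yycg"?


Pattern of "sale": [0, 1, 2, 3]
Pattern of "yycg": [0, 0, 1, 2]
Patterns do not match
Same pattern = No


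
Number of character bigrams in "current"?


Word: "current" (length 7)
Number of 2-grams = length - 2 + 1 = 7 - 2 + 1
= 6


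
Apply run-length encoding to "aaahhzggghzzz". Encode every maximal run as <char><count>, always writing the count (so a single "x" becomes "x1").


String: "aaahhzggghzzz"
Scanning for consecutive runs:
  'a' x 3
  'h' x 2
  'z' x 1
  'g' x 3
  'h' x 1
  'z' x 3
RLE = "a3h2z1g3h1z3"


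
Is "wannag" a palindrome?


Word: "wannag"
Reversed: "gannaw"
Forward == Backward? wannag != gannaw
Palindrome = No


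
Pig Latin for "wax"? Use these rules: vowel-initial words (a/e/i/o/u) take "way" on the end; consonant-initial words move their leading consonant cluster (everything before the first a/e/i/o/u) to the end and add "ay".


Word: "wax"
Starts with consonant(s) → move to end, add 'ay'
Consonant cluster: "w"
Pig Latin = "axway"


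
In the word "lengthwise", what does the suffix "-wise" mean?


Suffix: -wise
Example: lengthwise (length + -wise)
Meaning = in the manner of


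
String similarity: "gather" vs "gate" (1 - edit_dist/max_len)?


Word 1: "gather" (length 6)
Word 2: "gate" (length 4)
One optimal edit sequence:
  1. keep 'g'
  2. keep 'a'
  3. keep 't'
  4. delete 'h'  (+1)
  5. keep 'e'
  6. delete 'r'  (+1)
Edit distance = 2
Max length = max(6, 4) = 6
Similarity = 1 - 2/6
= 0.6667


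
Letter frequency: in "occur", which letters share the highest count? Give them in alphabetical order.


Word: "occur"
Letter counts:
  'c': 2
  'o': 1
  'r': 1
  'u': 1
Maximum count = 2
Most frequent = 'c' (2 times each)


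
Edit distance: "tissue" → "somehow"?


Word 1: "tissue" (length 6)
Word 2: "somehow" (length 7)
One optimal edit sequence (insert/delete/substitute each cost 1):
  1. insert 's'  (+1)
  2. substitute 't' -> 'o'  (+1)
  3. substitute 'i' -> 'm'  (+1)
  4. substitute 's' -> 'e'  (+1)
  5. substitute 's' -> 'h'  (+1)
  6. substitute 'u' -> 'o'  (+1)
  7. substitute 'e' -> 'w'  (+1)
Total edit operations: 7
Edit distance = 7


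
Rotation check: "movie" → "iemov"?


Word: "movie", Candidate: "iemov"
Method: check if candidate is substring of word+word
"moviemovie" contains "iemov"? Yes
Is rotation = Yes


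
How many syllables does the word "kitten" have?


Word: "kitten"
Syllable breakdown: kit · ten
Counting: 2 parts
= 2 syllables


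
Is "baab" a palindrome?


Word: "baab"
Reversed: "baab"
Forward == Backward? baab == baab
Palindrome = Yes


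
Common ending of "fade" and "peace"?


Word 1: "fade"
Word 2: "peace"
Comparing from end:
  Pos -1: 'e' == 'e'
  Pos -2: 'd' != 'c' (stop)
LCS = "e" (length 1)


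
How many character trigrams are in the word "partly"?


Word: "partly" (length 6)
Number of 3-grams = length - 3 + 1 = 6 - 3 + 1
= 4


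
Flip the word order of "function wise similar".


Original: "function wise similar"
Words (1..n): function | wise | similar
Reversed (n..1): similar | wise | function
Result = "similar wise function"


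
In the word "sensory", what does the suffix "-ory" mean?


Suffix: -ory
Example: sensory = sense + -ory, with a spelling change
Meaning = relating to / place for


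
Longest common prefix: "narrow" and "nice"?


Word 1: "narrow"
Word 2: "nice"
Comparing from start:
  Pos 0: 'n' == 'n'
  Pos 1: 'a' != 'i' (stop)
LCP = "n" (length 1)


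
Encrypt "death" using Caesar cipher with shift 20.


Word: "death"
Shift: 20
Each letter → (letter + shift) mod 26:
  'd' (3) + 20 = 23 → 'x'
  'e' (4) + 20 = 24 → 'y'
  'a' (0) + 20 = 20 → 'u'
  't' (19) + 20 = 13 → 'n'
  'h' (7) + 20 = 1 → 'b'
Result = "xyunb"


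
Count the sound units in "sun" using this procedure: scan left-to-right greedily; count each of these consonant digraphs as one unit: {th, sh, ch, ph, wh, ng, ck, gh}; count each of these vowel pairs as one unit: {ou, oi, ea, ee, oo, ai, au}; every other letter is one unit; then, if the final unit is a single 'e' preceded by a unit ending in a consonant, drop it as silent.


Word: "sun" (3 letters)
Left-to-right scan:
  (1) 's' (letter)
  (2) 'u' (letter)
  (3) 'n' (letter)
Units from scan: 3
Sound units = 3 units


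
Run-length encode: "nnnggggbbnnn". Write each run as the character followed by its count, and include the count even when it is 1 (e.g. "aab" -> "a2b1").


String: "nnnggggbbnnn"
Scanning for consecutive runs:
  'n' x 3
  'g' x 4
  'b' x 2
  'n' x 3
RLE = "n3g4b2n3"


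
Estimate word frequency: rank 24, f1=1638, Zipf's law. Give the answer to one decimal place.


Zipf's law: f(r) = f(1) / r
f(1) = 1638
f(24) = 1638 / 24
= 68.3 occurrences


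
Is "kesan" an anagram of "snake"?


Word 1: "snake" → sorted: aekns
Word 2: "kesan" → sorted: aekns
Same letters? aekns == aekns
Anagram = Yes


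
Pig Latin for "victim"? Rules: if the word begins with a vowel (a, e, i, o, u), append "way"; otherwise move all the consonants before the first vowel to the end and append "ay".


Word: "victim"
Starts with consonant(s) → move to end, add 'ay'
Consonant cluster: "v"
Pig Latin = "ictimvay"


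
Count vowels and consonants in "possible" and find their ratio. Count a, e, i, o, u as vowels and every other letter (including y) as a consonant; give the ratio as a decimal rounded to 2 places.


Word: "possible"
Vowels (a,e,i,o,u): 3
Consonants: 5
Ratio = 3/5
= 0.60


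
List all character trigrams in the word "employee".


Word: "employee" (length 8)
Number of trigrams = 8 - 3 + 1 = 6
  Position 0: "emp"
  Position 1: "mpl"
  Position 2: "plo"
  Position 3: "loy"
  Position 4: "oye"
  Position 5: "yee"
Trigrams = "emp", "mpl", "plo", "loy", "oye", "yee"


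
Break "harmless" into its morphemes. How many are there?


Word: "harmless"
Morphemes: harm | -less
Each morpheme carries meaning
= 2 morphemes


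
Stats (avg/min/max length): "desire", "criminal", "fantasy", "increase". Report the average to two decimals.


Lengths: "desire"=6, "criminal"=8, "fantasy"=7, "increase"=8
Sum = 29, Count = 4
Average = 29/4 = 7.25
= avg=7.25, min=6, max=8


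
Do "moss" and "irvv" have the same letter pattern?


Pattern of "moss": [0, 1, 2, 2]
Pattern of "irvv": [0, 1, 2, 2]
Patterns match
Same pattern = Yes


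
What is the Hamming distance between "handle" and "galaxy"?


Comparing character by character (same length = 6):
  Pos 0: 'h' vs 'g' !=
  Pos 1: 'a' vs 'a' =
  Pos 2: 'n' vs 'l' !=
  Pos 3: 'd' vs 'a' !=
  Pos 4: 'l' vs 'x' !=
  Pos 5: 'e' vs 'y' !=
Hamming distance = 5


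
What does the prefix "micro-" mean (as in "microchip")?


Prefix: micro-
As in: microchip -> micro- + chip
Meaning = small


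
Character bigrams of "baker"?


Word: "baker" (length 5)
Number of bigrams = 5 - 2 + 1 = 4
  Position 0: "ba"
  Position 1: "ak"
  Position 2: "ke"
  Position 3: "er"
Bigrams = "ba", "ak", "ke", "er"


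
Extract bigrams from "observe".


Word: "observe" (length 7)
Number of bigrams = 7 - 2 + 1 = 6
  Position 0: "ob"
  Position 1: "bs"
  Position 2: "se"
  Position 3: "er"
  Position 4: "rv"
  Position 5: "ve"
Bigrams = "ob", "bs", "se", "er", "rv", "ve"


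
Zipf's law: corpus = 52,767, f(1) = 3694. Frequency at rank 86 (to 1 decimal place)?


Zipf's law: f(r) = f(1) / r
f(1) = 3694
f(86) = 3694 / 86
= 43.0 occurrences


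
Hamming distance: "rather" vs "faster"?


Comparing character by character (same length = 6):
  Pos 0: 'r' vs 'f' !=
  Pos 1: 'a' vs 'a' =
  Pos 2: 't' vs 's' !=
  Pos 3: 'h' vs 't' !=
  Pos 4: 'e' vs 'e' =
  Pos 5: 'r' vs 'r' =
Hamming distance = 3


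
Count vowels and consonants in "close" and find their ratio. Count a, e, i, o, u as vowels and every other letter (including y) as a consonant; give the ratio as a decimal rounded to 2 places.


Word: "close"
Vowels (a,e,i,o,u): 2
Consonants: 3
Ratio = 2/3
= 0.67


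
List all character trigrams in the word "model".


Word: "model" (length 5)
Number of trigrams = 5 - 3 + 1 = 3
  Position 0: "mod"
  Position 1: "ode"
  Position 2: "del"
Trigrams = "mod", "ode", "del"


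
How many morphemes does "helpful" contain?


Word: "helpful"
Morphemes: help + -ful
Each morpheme carries meaning
= 2 morphemes


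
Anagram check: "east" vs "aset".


Word 1: "east" → sorted: aest
Word 2: "aset" → sorted: aest
Same letters? aest == aest
Anagram = Yes


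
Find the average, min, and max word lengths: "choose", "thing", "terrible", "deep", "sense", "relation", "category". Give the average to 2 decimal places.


Lengths: "choose"=6, "thing"=5, "terrible"=8, "deep"=4, "sense"=5, "relation"=8, "category"=8
Sum = 44, Count = 7
Average = 44/7 = 6.29
= avg=6.29, min=4, max=8


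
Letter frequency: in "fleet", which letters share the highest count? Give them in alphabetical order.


Word: "fleet"
Letter counts:
  'e': 2
  'f': 1
  'l': 1
  't': 1
Maximum count = 2
Most frequent = 'e' (2 times each)


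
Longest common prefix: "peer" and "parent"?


Word 1: "peer"
Word 2: "parent"
Comparing from start:
  Pos 0: 'p' == 'p'
  Pos 1: 'e' != 'a' (stop)
LCP = "p" (length 1)


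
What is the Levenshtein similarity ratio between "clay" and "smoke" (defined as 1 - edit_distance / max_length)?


Word 1: "clay" (length 4)
Word 2: "smoke" (length 5)
One optimal edit sequence:
  1. insert 's'  (+1)
  2. substitute 'c' -> 'm'  (+1)
  3. substitute 'l' -> 'o'  (+1)
  4. substitute 'a' -> 'k'  (+1)
  5. substitute 'y' -> 'e'  (+1)
Edit distance = 5
Max length = max(4, 5) = 5
Similarity = 1 - 5/5
= 0.0000


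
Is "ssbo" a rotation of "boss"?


Word: "boss", Candidate: "ssbo"
Method: check if candidate is substring of word+word
"bossboss" contains "ssbo"? Yes
Is rotation = Yes


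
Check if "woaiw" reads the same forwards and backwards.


Word: "woaiw"
Reversed: "wiaow"
Forward == Backward? woaiw != wiaow
Palindrome = No


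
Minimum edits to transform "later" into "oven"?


Word 1: "later" (length 5)
Word 2: "oven" (length 4)
One optimal edit sequence (insert/delete/substitute each cost 1):
  1. delete 'l'  (+1)
  2. substitute 'a' -> 'o'  (+1)
  3. substitute 't' -> 'v'  (+1)
  4. keep 'e'
  5. substitute 'r' -> 'n'  (+1)
Total edit operations: 4
Edit distance = 4


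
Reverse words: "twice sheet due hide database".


Original: "twice sheet due hide database"
Words (1..n): twice | sheet | due | hide | database
Reversed (n..1): database | hide | due | sheet | twice
Result = "database hide due sheet twice"


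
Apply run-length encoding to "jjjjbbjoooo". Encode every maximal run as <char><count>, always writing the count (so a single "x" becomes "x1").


String: "jjjjbbjoooo"
Scanning for consecutive runs:
  'j' x 4
  'b' x 2
  'j' x 1
  'o' x 4
RLE = "j4b2j1o4"


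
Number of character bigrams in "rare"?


Word: "rare" (length 4)
Number of 2-grams = length - 2 + 1 = 4 - 2 + 1
= 3


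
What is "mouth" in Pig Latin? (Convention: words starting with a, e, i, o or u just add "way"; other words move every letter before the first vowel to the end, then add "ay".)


Word: "mouth"
Starts with consonant(s) → move to end, add 'ay'
Consonant cluster: "m"
Pig Latin = "outhmay"


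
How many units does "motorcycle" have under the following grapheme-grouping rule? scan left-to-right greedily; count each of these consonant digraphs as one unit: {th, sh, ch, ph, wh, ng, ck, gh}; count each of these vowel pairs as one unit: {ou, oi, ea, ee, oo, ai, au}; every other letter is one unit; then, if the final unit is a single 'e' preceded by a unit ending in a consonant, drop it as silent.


Word: "motorcycle" (10 letters)
Left-to-right scan:
  [1] 'm' (letter)
  [2] 'o' (letter)
  [3] 't' (letter)
  [4] 'o' (letter)
  [5] 'r' (letter)
  [6] 'c' (letter)
  [7] 'y' (letter)
  [8] 'c' (letter)
  [9] 'l' (letter)
  [10] 'e' (letter)
Units from scan: 10
Final unit is 'e' after a consonant -> drop as silent (-1)
Sound units = 9 units


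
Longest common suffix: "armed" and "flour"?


Word 1: "armed"
Word 2: "flour"
Comparing from end:
  Pos -1: 'd' != 'r' (stop)
LCS = "" (length 0)


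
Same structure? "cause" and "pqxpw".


Pattern of "cause": [0, 1, 2, 3, 4]
Pattern of "pqxpw": [0, 1, 2, 0, 3]
Patterns do not match
Same pattern = No


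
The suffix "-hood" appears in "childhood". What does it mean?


Suffix: -hood
Example: childhood = child + -hood
Meaning = state / condition


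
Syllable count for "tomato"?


Word: "tomato"
Syllable breakdown: to / ma / to
Counting: 3 parts
= 3 syllables


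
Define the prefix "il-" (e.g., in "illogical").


Prefix: il-
Example: illogical (il- + logical)
Meaning = not


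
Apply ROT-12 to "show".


Word: "show"
Shift: 12
Each letter → (letter + shift) mod 26:
  's' (18) + 12 = 4 → 'e'
  'h' (7) + 12 = 19 → 't'
  'o' (14) + 12 = 0 → 'a'
  'w' (22) + 12 = 8 → 'i'
Result = "etai"


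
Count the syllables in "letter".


Word: "letter"
Syllable breakdown: let-ter
Counting: 2 parts
= 2 syllables


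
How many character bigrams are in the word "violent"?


Word: "violent" (length 7)
Number of 2-grams = length - 2 + 1 = 7 - 2 + 1
= 6


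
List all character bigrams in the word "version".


Word: "version" (length 7)
Number of bigrams = 7 - 2 + 1 = 6
  Position 0: "ve"
  Position 1: "er"
  Position 2: "rs"
  Position 3: "si"
  Position 4: "io"
  Position 5: "on"
Bigrams = "ve", "er", "rs", "si", "io", "on"


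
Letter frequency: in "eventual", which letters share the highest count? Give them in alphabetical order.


Word: "eventual"
Letter counts:
  'a': 1
  'e': 2
  'l': 1
  'n': 1
  't': 1
  'u': 1
  'v': 1
Maximum count = 2
Most frequent = 'e' (2 times each)


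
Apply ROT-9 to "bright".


Word: "bright"
Shift: 9
Each letter → (letter + shift) mod 26:
  'b' (1) + 9 = 10 → 'k'
  'r' (17) + 9 = 0 → 'a'
  'i' (8) + 9 = 17 → 'r'
  'g' (6) + 9 = 15 → 'p'
  'h' (7) + 9 = 16 → 'q'
  't' (19) + 9 = 2 → 'c'
Result = "karpqc"


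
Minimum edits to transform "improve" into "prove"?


Word 1: "improve" (length 7)
Word 2: "prove" (length 5)
One optimal edit sequence (insert/delete/substitute each cost 1):
  1. delete 'i'  (+1)
  2. delete 'm'  (+1)
  3. keep 'p'
  4. keep 'r'
  5. keep 'o'
  6. keep 'v'
  7. keep 'e'
Total edit operations: 2
Edit distance = 2


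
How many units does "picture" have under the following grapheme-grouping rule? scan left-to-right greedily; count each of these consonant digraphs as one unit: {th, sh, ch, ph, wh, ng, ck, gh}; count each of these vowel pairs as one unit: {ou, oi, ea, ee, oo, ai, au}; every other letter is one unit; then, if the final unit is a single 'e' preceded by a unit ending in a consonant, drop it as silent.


Word: "picture" (7 letters)
Left-to-right scan:
  (1) 'p' (letter)
  (2) 'i' (letter)
  (3) 'c' (letter)
  (4) 't' (letter)
  (5) 'u' (letter)
  (6) 'r' (letter)
  (7) 'e' (letter)
Units from scan: 7
Final unit is 'e' after a consonant -> drop as silent (-1)
Sound units = 6 units


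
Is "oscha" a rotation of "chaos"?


Word: "chaos", Candidate: "oscha"
Method: check if candidate is substring of word+word
"chaoschaos" contains "oscha"? Yes
Is rotation = Yes


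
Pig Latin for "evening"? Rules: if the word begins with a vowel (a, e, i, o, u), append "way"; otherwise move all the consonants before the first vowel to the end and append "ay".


Word: "evening"
Starts with vowel → add 'way'
Pig Latin = "eveningway"


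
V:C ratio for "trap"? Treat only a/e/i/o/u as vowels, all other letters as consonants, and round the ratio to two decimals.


Word: "trap"
Vowels (a,e,i,o,u): 1
Consonants: 3
Ratio = 1/3
= 0.33


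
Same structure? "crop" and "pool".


Pattern of "crop": [0, 1, 2, 3]
Pattern of "pool": [0, 1, 1, 2]
Patterns do not match
Same pattern = No


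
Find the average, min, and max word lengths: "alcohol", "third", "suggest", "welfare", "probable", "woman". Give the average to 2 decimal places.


Lengths: "alcohol"=7, "third"=5, "suggest"=7, "welfare"=7, "probable"=8, "woman"=5
Sum = 39, Count = 6
Average = 39/6 = 6.50
= avg=6.50, min=5, max=8


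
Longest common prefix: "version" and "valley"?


Word 1: "version"
Word 2: "valley"
Comparing from start:
  Pos 0: 'v' == 'v'
  Pos 1: 'e' != 'a' (stop)
LCP = "v" (length 1)


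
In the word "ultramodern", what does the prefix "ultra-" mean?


Prefix: ultra-
Example: ultramodern = ultra- + modern
Meaning = beyond


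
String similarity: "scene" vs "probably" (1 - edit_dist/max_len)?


Word 1: "scene" (length 5)
Word 2: "probably" (length 8)
One optimal edit sequence:
  1. insert 'p'  (+1)
  2. insert 'r'  (+1)
  3. insert 'o'  (+1)
  4. substitute 's' -> 'b'  (+1)
  5. substitute 'c' -> 'a'  (+1)
  6. substitute 'e' -> 'b'  (+1)
  7. substitute 'n' -> 'l'  (+1)
  8. substitute 'e' -> 'y'  (+1)
Edit distance = 8
Max length = max(5, 8) = 8
Similarity = 1 - 8/8
= 0.0000


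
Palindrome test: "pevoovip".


Word: "pevoovip"
Reversed: "pivoovep"
Forward == Backward? pevoovip != pivoovep
Palindrome = No


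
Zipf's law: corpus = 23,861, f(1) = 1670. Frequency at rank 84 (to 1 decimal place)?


Zipf's law: f(r) = f(1) / r
f(1) = 1670
f(84) = 1670 / 84
= 19.9 occurrences


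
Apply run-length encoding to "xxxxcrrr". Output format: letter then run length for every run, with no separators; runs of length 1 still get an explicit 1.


String: "xxxxcrrr"
Scanning for consecutive runs:
  'x' x 4
  'c' x 1
  'r' x 3
RLE = "x4c1r3"


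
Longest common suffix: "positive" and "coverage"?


Word 1: "positive"
Word 2: "coverage"
Comparing from end:
  Pos -1: 'e' == 'e'
  Pos -2: 'v' != 'g' (stop)
LCS = "e" (length 1)


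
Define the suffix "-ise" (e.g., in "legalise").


Suffix: -ise
Example: legalise (legal + -ise)
Meaning = to make


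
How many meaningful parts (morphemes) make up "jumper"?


Word: "jumper"
Morphemes: jump | -er
Each morpheme carries meaning
= 2 morphemes


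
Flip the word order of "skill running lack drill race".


Original: "skill running lack drill race"
Words (1..n): skill | running | lack | drill | race
Reversed (n..1): race | drill | lack | running | skill
Result = "race drill lack running skill"


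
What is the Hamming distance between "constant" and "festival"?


Comparing character by character (same length = 8):
  Pos 0: 'c' vs 'f' !=
  Pos 1: 'o' vs 'e' !=
  Pos 2: 'n' vs 's' !=
  Pos 3: 's' vs 't' !=
  Pos 4: 't' vs 'i' !=
  Pos 5: 'a' vs 'v' !=
  Pos 6: 'n' vs 'a' !=
  Pos 7: 't' vs 'l' !=
Hamming distance = 8


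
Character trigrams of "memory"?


Word: "memory" (length 6)
Number of trigrams = 6 - 3 + 1 = 4
  Position 0: "mem"
  Position 1: "emo"
  Position 2: "mor"
  Position 3: "ory"
Trigrams = "mem", "emo", "mor", "ory"


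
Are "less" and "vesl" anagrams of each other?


Word 1: "less" → sorted: elss
Word 2: "vesl" → sorted: elsv
Same letters? elss != elsv
Anagram = No


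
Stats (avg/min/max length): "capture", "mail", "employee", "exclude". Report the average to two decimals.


Lengths: "capture"=7, "mail"=4, "employee"=8, "exclude"=7
Sum = 26, Count = 4
Average = 26/4 = 6.50
= avg=6.50, min=4, max=8


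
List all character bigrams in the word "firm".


Word: "firm" (length 4)
Number of bigrams = 4 - 2 + 1 = 3
  Position 0: "fi"
  Position 1: "ir"
  Position 2: "rm"
Bigrams = "fi", "ir", "rm"


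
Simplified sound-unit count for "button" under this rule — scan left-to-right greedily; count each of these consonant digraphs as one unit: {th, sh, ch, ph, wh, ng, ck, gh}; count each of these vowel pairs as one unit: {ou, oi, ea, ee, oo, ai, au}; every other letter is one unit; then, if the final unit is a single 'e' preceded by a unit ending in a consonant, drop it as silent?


Word: "button" (6 letters)
Left-to-right scan:
  1. 'b' (letter)
  2. 'u' (letter)
  3. 't' (letter)
  4. 't' (letter)
  5. 'o' (letter)
  6. 'n' (letter)
Units from scan: 6
Sound units = 6 units


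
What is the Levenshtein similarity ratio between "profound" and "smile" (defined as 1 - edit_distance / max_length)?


Word 1: "profound" (length 8)
Word 2: "smile" (length 5)
One optimal edit sequence:
  1. delete 'p'  (+1)
  2. delete 'r'  (+1)
  3. delete 'o'  (+1)
  4. substitute 'f' -> 's'  (+1)
  5. substitute 'o' -> 'm'  (+1)
  6. substitute 'u' -> 'i'  (+1)
  7. substitute 'n' -> 'l'  (+1)
  8. substitute 'd' -> 'e'  (+1)
Edit distance = 8
Max length = max(8, 5) = 8
Similarity = 1 - 8/8
= 0.0000


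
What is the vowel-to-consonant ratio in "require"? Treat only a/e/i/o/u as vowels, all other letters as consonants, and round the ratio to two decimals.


Word: "require"
Vowels (a,e,i,o,u): 4
Consonants: 3
Ratio = 4/3
= 1.33


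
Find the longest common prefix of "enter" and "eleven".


Word 1: "enter"
Word 2: "eleven"
Comparing from start:
  Pos 0: 'e' == 'e'
  Pos 1: 'n' != 'l' (stop)
LCP = "e" (length 1)


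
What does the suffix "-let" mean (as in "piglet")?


Suffix: -let
Example: piglet = pig + -let
Meaning = small


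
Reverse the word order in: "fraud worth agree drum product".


Original: "fraud worth agree drum product"
Words (1..n): fraud | worth | agree | drum | product
Reversed (n..1): product | drum | agree | worth | fraud
Result = "product drum agree worth fraud"


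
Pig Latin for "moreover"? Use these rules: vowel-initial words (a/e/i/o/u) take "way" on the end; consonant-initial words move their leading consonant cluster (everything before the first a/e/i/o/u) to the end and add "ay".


Word: "moreover"
Starts with consonant(s) → move to end, add 'ay'
Consonant cluster: "m"
Pig Latin = "oreovermay"


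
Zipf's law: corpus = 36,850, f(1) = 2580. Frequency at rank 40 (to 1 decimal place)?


Zipf's law: f(r) = f(1) / r
f(1) = 2580
f(40) = 2580 / 40
= 64.5 occurrences


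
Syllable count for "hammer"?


Word: "hammer"
Syllable breakdown: ham / mer
Counting: 2 parts
= 2 syllables


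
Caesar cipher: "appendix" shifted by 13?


Word: "appendix"
Shift: 13
Each letter → (letter + shift) mod 26:
  'a' (0) + 13 = 13 → 'n'
  'p' (15) + 13 = 2 → 'c'
  'p' (15) + 13 = 2 → 'c'
  'e' (4) + 13 = 17 → 'r'
  'n' (13) + 13 = 0 → 'a'
  'd' (3) + 13 = 16 → 'q'
  'i' (8) + 13 = 21 → 'v'
  'x' (23) + 13 = 10 → 'k'
Result = "nccraqvk"


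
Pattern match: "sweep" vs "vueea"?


Pattern of "sweep": [0, 1, 2, 2, 3]
Pattern of "vueea": [0, 1, 2, 2, 3]
Patterns match
Same pattern = Yes


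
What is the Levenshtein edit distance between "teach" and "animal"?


Word 1: "teach" (length 5)
Word 2: "animal" (length 6)
One optimal edit sequence (insert/delete/substitute each cost 1):
  1. insert 'a'  (+1)
  2. substitute 't' -> 'n'  (+1)
  3. substitute 'e' -> 'i'  (+1)
  4. substitute 'a' -> 'm'  (+1)
  5. substitute 'c' -> 'a'  (+1)
  6. substitute 'h' -> 'l'  (+1)
Total edit operations: 6
Edit distance = 6


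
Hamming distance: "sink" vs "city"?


Comparing character by character (same length = 4):
  Pos 0: 's' vs 'c' !=
  Pos 1: 'i' vs 'i' =
  Pos 2: 'n' vs 't' !=
  Pos 3: 'k' vs 'y' !=
Hamming distance = 3


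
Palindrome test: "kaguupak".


Word: "kaguupak"
Reversed: "kapuugak"
Forward == Backward? kaguupak != kapuugak
Palindrome = No


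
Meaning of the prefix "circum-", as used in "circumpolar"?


Prefix: circum-
Example: circumpolar = circum- + polar
Meaning = around


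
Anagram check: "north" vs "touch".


Word 1: "north" → sorted: hnort
Word 2: "touch" → sorted: chotu
Same letters? hnort != chotu
Anagram = No


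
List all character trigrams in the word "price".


Word: "price" (length 5)
Number of trigrams = 5 - 3 + 1 = 3
  Position 0: "pri"
  Position 1: "ric"
  Position 2: "ice"
Trigrams = "pri", "ric", "ice"


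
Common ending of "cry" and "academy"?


Word 1: "cry"
Word 2: "academy"
Comparing from end:
  Pos -1: 'y' == 'y'
  Pos -2: 'r' != 'm' (stop)
LCS = "y" (length 1)


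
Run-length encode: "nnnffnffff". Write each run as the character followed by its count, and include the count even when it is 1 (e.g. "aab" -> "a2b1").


String: "nnnffnffff"
Scanning for consecutive runs:
  'n' x 3
  'f' x 2
  'n' x 1
  'f' x 4
RLE = "n3f2n1f4"


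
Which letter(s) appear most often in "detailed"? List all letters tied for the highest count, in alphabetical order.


Word: "detailed"
Letter counts:
  'a': 1
  'd': 2
  'e': 2
  'i': 1
  'l': 1
  't': 1
Maximum count = 2
Most frequent = 'd', 'e' (2 times each)


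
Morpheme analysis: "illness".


Word: "illness"
Morphemes: ill + -ness
Each morpheme carries meaning
= 2 morphemes


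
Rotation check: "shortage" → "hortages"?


Word: "shortage", Candidate: "hortages"
Method: check if candidate is substring of word+word
"shortageshortage" contains "hortages"? Yes
Is rotation = Yes


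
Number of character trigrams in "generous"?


Word: "generous" (length 8)
Number of 3-grams = length - 3 + 1 = 8 - 3 + 1
= 6


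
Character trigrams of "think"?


Word: "think" (length 5)
Number of trigrams = 5 - 3 + 1 = 3
  Position 0: "thi"
  Position 1: "hin"
  Position 2: "ink"
Trigrams = "thi", "hin", "ink"


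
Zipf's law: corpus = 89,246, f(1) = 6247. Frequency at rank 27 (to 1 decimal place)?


Zipf's law: f(r) = f(1) / r
f(1) = 6247
f(27) = 6247 / 27
= 231.4 occurrences


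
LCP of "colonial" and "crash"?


Word 1: "colonial"
Word 2: "crash"
Comparing from start:
  Pos 0: 'c' == 'c'
  Pos 1: 'o' != 'r' (stop)
LCP = "c" (length 1)


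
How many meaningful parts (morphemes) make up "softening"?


Word: "softening"
Morphemes: soft + -en + -ing
Each morpheme carries meaning
= 3 morphemes


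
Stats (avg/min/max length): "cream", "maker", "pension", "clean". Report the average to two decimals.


Lengths: "cream"=5, "maker"=5, "pension"=7, "clean"=5
Sum = 22, Count = 4
Average = 22/4 = 5.50
= avg=5.50, min=5, max=7


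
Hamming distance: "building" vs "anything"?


Comparing character by character (same length = 8):
  Pos 0: 'b' vs 'a' !=
  Pos 1: 'u' vs 'n' !=
  Pos 2: 'i' vs 'y' !=
  Pos 3: 'l' vs 't' !=
  Pos 4: 'd' vs 'h' !=
  Pos 5: 'i' vs 'i' =
  Pos 6: 'n' vs 'n' =
  Pos 7: 'g' vs 'g' =
Hamming distance = 5


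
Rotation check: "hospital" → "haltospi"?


Word: "hospital", Candidate: "haltospi"
Method: check if candidate is substring of word+word
"hospitalhospital" contains "haltospi"? No
Is rotation = No


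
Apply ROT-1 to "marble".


Word: "marble"
Shift: 1
Each letter → (letter + shift) mod 26:
  'm' (12) + 1 = 13 → 'n'
  'a' (0) + 1 = 1 → 'b'
  'r' (17) + 1 = 18 → 's'
  'b' (1) + 1 = 2 → 'c'
  'l' (11) + 1 = 12 → 'm'
  'e' (4) + 1 = 5 → 'f'
Result = "nbscmf"


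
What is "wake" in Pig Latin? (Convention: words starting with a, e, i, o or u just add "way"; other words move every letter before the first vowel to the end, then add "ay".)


Word: "wake"
Starts with consonant(s) → move to end, add 'ay'
Consonant cluster: "w"
Pig Latin = "akeway"


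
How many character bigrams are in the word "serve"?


Word: "serve" (length 5)
Number of 2-grams = length - 2 + 1 = 5 - 2 + 1
= 4


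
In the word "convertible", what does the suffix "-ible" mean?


Suffix: -ible
Example: convertible (convert + -ible)
Meaning = capable of


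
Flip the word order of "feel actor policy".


Original: "feel actor policy"
Words (1..n): feel | actor | policy
Reversed (n..1): policy | actor | feel
Result = "policy actor feel"


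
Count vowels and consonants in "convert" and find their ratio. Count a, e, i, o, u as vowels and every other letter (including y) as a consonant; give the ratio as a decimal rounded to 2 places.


Word: "convert"
Vowels (a,e,i,o,u): 2
Consonants: 5
Ratio = 2/5
= 0.40


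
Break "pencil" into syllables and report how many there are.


Word: "pencil"
Syllable breakdown: pen | cil
Counting: 2 parts
= 2 syllables


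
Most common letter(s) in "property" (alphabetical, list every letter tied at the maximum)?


Word: "property"
Letter counts:
  'e': 1
  'o': 1
  'p': 2
  'r': 2
  't': 1
  'y': 1
Maximum count = 2
Most frequent = 'p', 'r' (2 times each)


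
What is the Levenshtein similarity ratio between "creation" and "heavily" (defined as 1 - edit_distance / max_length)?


Word 1: "creation" (length 8)
Word 2: "heavily" (length 7)
One optimal edit sequence:
  1. delete 'c'  (+1)
  2. substitute 'r' -> 'h'  (+1)
  3. keep 'e'
  4. keep 'a'
  5. substitute 't' -> 'v'  (+1)
  6. keep 'i'
  7. substitute 'o' -> 'l'  (+1)
  8. substitute 'n' -> 'y'  (+1)
Edit distance = 5
Max length = max(8, 7) = 8
Similarity = 1 - 5/8
= 0.3750


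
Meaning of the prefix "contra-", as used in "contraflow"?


Prefix: contra-
As in: contraflow -> contra- + flow
Meaning = against


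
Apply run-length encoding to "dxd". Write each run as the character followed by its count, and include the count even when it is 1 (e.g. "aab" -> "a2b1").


String: "dxd"
Scanning for consecutive runs:
  'd' x 1
  'x' x 1
  'd' x 1
RLE = "d1x1d1"


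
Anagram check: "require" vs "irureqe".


Word 1: "require" → sorted: eeiqrru
Word 2: "irureqe" → sorted: eeiqrru
Same letters? eeiqrru == eeiqrru
Anagram = Yes


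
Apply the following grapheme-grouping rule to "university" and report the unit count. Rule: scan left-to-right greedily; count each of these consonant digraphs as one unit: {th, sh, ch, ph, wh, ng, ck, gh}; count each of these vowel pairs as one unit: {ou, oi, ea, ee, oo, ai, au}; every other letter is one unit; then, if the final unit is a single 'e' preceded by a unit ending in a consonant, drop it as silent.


Word: "university" (10 letters)
Left-to-right scan:
  1. 'u' (letter)
  2. 'n' (letter)
  3. 'i' (letter)
  4. 'v' (letter)
  5. 'e' (letter)
  6. 'r' (letter)
  7. 's' (letter)
  8. 'i' (letter)
  9. 't' (letter)
  10. 'y' (letter)
Units from scan: 10
Sound units = 10 units


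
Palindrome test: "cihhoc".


Word: "cihhoc"
Reversed: "cohhic"
Forward == Backward? cihhoc != cohhic
Palindrome = No


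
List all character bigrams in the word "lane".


Word: "lane" (length 4)
Number of bigrams = 4 - 2 + 1 = 3
  Position 0: "la"
  Position 1: "an"
  Position 2: "ne"
Bigrams = "la", "an", "ne"


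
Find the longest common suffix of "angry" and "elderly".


Word 1: "angry"
Word 2: "elderly"
Comparing from end:
  Pos -1: 'y' == 'y'
  Pos -2: 'r' != 'l' (stop)
LCS = "y" (length 1)


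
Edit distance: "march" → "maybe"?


Word 1: "march" (length 5)
Word 2: "maybe" (length 5)
One optimal edit sequence (insert/delete/substitute each cost 1):
  1. keep 'm'
  2. keep 'a'
  3. substitute 'r' -> 'y'  (+1)
  4. substitute 'c' -> 'b'  (+1)
  5. substitute 'h' -> 'e'  (+1)
Total edit operations: 3
Edit distance = 3


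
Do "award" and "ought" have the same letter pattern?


Pattern of "award": [0, 1, 0, 2, 3]
Pattern of "ought": [0, 1, 2, 3, 4]
Patterns do not match
Same pattern = No
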